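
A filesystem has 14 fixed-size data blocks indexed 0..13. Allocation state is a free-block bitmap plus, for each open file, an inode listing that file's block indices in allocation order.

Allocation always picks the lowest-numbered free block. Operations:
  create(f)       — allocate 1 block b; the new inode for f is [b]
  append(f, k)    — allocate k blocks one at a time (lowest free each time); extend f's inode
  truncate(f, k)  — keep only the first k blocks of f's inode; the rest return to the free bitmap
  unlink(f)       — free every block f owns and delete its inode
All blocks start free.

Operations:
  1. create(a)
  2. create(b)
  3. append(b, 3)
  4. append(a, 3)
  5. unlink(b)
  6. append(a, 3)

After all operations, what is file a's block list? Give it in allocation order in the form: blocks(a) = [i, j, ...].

blocks(a) = [0, 5, 6, 7, 1, 2, 3]

after create(a) → a:[0]  free=[F.............]
after create(b) → a:[0], b:[1]  free=[FF............]
after append(b, 3) → a:[0], b:[1, 2, 3, 4]  free=[FFFFF.........]
after append(a, 3) → a:[0, 5, 6, 7], b:[1, 2, 3, 4]  free=[FFFFFFFF......]
after unlink(b) → a:[0, 5, 6, 7]  free=[F....FFF......]
after append(a, 3) → a:[0, 5, 6, 7, 1, 2, 3]  free=[FFFF.FFF......]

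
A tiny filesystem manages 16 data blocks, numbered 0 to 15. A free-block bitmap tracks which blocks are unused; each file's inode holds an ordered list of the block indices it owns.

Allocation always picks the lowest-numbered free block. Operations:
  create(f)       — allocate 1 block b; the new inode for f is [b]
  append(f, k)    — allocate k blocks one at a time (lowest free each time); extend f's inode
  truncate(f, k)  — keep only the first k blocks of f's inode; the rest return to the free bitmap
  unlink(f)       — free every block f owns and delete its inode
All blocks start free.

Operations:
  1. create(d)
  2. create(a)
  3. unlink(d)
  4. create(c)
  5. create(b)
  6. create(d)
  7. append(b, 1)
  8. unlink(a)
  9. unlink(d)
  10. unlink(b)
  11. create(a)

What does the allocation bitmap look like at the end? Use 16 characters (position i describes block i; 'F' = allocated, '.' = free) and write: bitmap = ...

after create(d) → d:[0]  free=[F...............]
after create(a) → a:[1], d:[0]  free=[FF..............]
after unlink(d) → a:[1]  free=[.F..............]
after create(c) → a:[1], c:[0]  free=[FF..............]
after create(b) → a:[1], b:[2], c:[0]  free=[FFF.............]
after create(d) → a:[1], b:[2], c:[0], d:[3]  free=[FFFF............]
after append(b, 1) → a:[1], b:[2, 4], c:[0], d:[3]  free=[FFFFF...........]
after unlink(a) → b:[2, 4], c:[0], d:[3]  free=[F.FFF...........]
after unlink(d) → b:[2, 4], c:[0]  free=[F.F.F...........]
after unlink(b) → c:[0]  free=[F...............]
after create(a) → a:[1], c:[0]  free=[FF..............]

bitmap = FF..............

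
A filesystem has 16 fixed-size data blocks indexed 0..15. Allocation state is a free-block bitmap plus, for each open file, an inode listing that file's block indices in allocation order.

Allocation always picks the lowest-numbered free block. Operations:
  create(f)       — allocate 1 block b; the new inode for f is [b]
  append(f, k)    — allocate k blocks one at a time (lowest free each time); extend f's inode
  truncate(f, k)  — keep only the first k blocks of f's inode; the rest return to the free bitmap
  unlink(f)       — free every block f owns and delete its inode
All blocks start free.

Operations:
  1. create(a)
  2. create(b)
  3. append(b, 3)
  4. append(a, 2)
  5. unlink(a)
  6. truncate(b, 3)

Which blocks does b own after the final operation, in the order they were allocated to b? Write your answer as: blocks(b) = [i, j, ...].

blocks(b) = [1, 2, 3]

after create(a) → a:[0]  free=[F...............]
after create(b) → a:[0], b:[1]  free=[FF..............]
after append(b, 3) → a:[0], b:[1, 2, 3, 4]  free=[FFFFF...........]
after append(a, 2) → a:[0, 5, 6], b:[1, 2, 3, 4]  free=[FFFFFFF.........]
after unlink(a) → b:[1, 2, 3, 4]  free=[.FFFF...........]
after truncate(b, 3) → b:[1, 2, 3]  free=[.FFF............]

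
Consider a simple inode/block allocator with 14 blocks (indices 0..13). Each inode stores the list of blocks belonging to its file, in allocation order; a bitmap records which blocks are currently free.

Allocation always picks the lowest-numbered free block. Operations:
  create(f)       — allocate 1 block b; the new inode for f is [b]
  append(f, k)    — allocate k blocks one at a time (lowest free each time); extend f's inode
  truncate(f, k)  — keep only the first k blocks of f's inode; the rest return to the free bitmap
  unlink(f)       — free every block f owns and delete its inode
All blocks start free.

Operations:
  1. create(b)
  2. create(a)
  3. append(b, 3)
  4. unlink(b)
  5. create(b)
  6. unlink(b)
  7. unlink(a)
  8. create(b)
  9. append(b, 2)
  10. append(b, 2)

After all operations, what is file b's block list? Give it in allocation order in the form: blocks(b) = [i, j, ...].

  1. create(b)  ⇒  F.............  {b→[0]}
  2. create(a)  ⇒  FF............  {a→[1]; b→[0]}
  3. append(b, 3)  ⇒  FFFFF.........  {a→[1]; b→[0, 2, 3, 4]}
  4. unlink(b)  ⇒  .F............  {a→[1]}
  5. create(b)  ⇒  FF............  {a→[1]; b→[0]}
  6. unlink(b)  ⇒  .F............  {a→[1]}
  7. unlink(a)  ⇒  ..............  {}
  8. create(b)  ⇒  F.............  {b→[0]}
  9. append(b, 2)  ⇒  FFF...........  {b→[0, 1, 2]}
  10. append(b, 2)  ⇒  FFFFF.........  {b→[0, 1, 2, 3, 4]}

blocks(b) = [0, 1, 2, 3, 4]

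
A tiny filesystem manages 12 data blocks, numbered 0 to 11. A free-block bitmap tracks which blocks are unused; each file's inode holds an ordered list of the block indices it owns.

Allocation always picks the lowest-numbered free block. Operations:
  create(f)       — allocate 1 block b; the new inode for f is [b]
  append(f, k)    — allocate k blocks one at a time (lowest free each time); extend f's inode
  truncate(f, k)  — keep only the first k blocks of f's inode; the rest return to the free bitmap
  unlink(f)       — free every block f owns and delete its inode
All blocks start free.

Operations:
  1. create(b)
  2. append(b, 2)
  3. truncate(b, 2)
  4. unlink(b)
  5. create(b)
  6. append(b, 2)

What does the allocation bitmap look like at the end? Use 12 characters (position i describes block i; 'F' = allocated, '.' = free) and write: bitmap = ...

after create(b) → b:[0]  free=[F...........]
after append(b, 2) → b:[0, 1, 2]  free=[FFF.........]
after truncate(b, 2) → b:[0, 1]  free=[FF..........]
after unlink(b) →   free=[............]
after create(b) → b:[0]  free=[F...........]
after append(b, 2) → b:[0, 1, 2]  free=[FFF.........]

bitmap = FFF.........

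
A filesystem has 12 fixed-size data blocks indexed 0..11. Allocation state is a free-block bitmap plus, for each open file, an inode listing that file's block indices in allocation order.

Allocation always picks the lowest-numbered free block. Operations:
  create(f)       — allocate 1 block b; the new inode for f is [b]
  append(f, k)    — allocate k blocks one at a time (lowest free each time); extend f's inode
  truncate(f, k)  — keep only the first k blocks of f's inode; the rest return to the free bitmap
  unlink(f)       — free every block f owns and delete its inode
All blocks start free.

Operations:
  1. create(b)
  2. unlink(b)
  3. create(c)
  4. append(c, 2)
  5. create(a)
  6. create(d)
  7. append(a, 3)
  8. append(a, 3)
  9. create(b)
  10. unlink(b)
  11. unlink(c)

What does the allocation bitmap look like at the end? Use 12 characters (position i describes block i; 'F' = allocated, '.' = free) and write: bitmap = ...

bitmap = ...FFFFFFFF.

create(b): bitmap=F........... | b=[0]
unlink(b): bitmap=............ | 
create(c): bitmap=F........... | c=[0]
append(c, 2): bitmap=FFF......... | c=[0, 1, 2]
create(a): bitmap=FFFF........ | a=[3] c=[0, 1, 2]
create(d): bitmap=FFFFF....... | a=[3] c=[0, 1, 2] d=[4]
append(a, 3): bitmap=FFFFFFFF.... | a=[3, 5, 6, 7] c=[0, 1, 2] d=[4]
append(a, 3): bitmap=FFFFFFFFFFF. | a=[3, 5, 6, 7, 8, 9, 10] c=[0, 1, 2] d=[4]
create(b): bitmap=FFFFFFFFFFFF | a=[3, 5, 6, 7, 8, 9, 10] b=[11] c=[0, 1, 2] d=[4]
unlink(b): bitmap=FFFFFFFFFFF. | a=[3, 5, 6, 7, 8, 9, 10] c=[0, 1, 2] d=[4]
unlink(c): bitmap=...FFFFFFFF. | a=[3, 5, 6, 7, 8, 9, 10] d=[4]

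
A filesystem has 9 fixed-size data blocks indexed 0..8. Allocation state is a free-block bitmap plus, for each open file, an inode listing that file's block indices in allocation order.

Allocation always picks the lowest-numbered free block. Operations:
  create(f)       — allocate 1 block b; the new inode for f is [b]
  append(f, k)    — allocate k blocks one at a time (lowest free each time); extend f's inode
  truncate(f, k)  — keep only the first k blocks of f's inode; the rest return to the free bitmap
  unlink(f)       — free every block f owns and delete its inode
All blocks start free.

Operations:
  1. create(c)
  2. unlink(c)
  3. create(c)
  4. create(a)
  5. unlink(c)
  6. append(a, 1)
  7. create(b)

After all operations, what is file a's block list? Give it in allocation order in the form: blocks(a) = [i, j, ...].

blocks(a) = [1, 0]

create(c): bitmap=F........ | c=[0]
unlink(c): bitmap=......... | 
create(c): bitmap=F........ | c=[0]
create(a): bitmap=FF....... | a=[1] c=[0]
unlink(c): bitmap=.F....... | a=[1]
append(a, 1): bitmap=FF....... | a=[1, 0]
create(b): bitmap=FFF...... | a=[1, 0] b=[2]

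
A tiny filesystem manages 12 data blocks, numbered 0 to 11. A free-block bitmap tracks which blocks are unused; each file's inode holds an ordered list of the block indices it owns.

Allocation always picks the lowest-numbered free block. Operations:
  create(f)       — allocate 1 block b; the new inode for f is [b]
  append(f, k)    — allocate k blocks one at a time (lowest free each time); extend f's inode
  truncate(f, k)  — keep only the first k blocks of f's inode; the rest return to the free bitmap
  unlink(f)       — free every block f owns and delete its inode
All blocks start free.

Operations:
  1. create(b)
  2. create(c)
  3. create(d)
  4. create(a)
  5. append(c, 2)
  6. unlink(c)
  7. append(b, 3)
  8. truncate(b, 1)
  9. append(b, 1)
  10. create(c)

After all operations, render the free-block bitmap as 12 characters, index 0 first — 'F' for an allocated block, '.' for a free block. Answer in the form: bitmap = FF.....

bitmap = FFFFF.......

create(b): bitmap=F........... | b=[0]
create(c): bitmap=FF.......... | b=[0] c=[1]
create(d): bitmap=FFF......... | b=[0] c=[1] d=[2]
create(a): bitmap=FFFF........ | a=[3] b=[0] c=[1] d=[2]
append(c, 2): bitmap=FFFFFF...... | a=[3] b=[0] c=[1, 4, 5] d=[2]
unlink(c): bitmap=F.FF........ | a=[3] b=[0] d=[2]
append(b, 3): bitmap=FFFFFF...... | a=[3] b=[0, 1, 4, 5] d=[2]
truncate(b, 1): bitmap=F.FF........ | a=[3] b=[0] d=[2]
append(b, 1): bitmap=FFFF........ | a=[3] b=[0, 1] d=[2]
create(c): bitmap=FFFFF....... | a=[3] b=[0, 1] c=[4] d=[2]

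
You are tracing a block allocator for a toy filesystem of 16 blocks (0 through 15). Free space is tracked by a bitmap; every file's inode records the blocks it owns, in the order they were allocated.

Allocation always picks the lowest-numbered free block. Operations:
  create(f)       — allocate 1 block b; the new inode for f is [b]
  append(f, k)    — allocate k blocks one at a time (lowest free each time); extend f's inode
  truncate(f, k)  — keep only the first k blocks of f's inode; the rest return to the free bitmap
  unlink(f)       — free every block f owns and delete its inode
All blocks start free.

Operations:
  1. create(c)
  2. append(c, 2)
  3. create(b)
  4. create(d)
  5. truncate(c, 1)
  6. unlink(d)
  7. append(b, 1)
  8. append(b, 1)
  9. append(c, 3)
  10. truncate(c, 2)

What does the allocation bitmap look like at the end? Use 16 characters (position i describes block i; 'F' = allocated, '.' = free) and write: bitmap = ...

[1] create(c) — c=0 (map F...............)
[2] append(c, 2) — c=0,1,2 (map FFF.............)
[3] create(b) — b=3 c=0,1,2 (map FFFF............)
[4] create(d) — b=3 c=0,1,2 d=4 (map FFFFF...........)
[5] truncate(c, 1) — b=3 c=0 d=4 (map F..FF...........)
[6] unlink(d) — b=3 c=0 (map F..F............)
[7] append(b, 1) — b=3,1 c=0 (map FF.F............)
[8] append(b, 1) — b=3,1,2 c=0 (map FFFF............)
[9] append(c, 3) — b=3,1,2 c=0,4,5,6 (map FFFFFFF.........)
[10] truncate(c, 2) — b=3,1,2 c=0,4 (map FFFFF...........)

bitmap = FFFFF...........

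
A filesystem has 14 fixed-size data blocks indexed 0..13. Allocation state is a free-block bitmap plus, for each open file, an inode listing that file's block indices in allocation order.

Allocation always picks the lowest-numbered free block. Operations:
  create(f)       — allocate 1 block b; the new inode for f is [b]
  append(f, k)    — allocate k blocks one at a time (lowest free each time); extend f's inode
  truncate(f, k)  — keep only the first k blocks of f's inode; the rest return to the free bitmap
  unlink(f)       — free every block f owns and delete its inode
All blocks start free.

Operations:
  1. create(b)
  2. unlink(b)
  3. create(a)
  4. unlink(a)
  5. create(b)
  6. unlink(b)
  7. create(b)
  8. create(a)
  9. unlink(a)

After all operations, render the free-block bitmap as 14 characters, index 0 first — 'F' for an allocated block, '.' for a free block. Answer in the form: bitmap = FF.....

[1] create(b) — b=0 (map F.............)
[2] unlink(b) —  (map ..............)
[3] create(a) — a=0 (map F.............)
[4] unlink(a) —  (map ..............)
[5] create(b) — b=0 (map F.............)
[6] unlink(b) —  (map ..............)
[7] create(b) — b=0 (map F.............)
[8] create(a) — a=1 b=0 (map FF............)
[9] unlink(a) — b=0 (map F.............)

bitmap = F.............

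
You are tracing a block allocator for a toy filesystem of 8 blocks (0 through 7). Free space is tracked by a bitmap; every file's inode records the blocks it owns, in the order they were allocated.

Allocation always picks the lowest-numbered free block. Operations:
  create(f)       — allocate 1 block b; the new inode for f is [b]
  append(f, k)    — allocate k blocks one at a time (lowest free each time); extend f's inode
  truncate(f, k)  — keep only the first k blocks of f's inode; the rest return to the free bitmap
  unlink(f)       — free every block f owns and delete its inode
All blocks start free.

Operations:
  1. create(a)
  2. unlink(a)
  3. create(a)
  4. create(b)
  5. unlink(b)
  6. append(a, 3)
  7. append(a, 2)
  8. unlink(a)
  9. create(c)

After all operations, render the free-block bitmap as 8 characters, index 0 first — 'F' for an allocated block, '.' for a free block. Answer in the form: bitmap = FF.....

create(a): bitmap=F....... | a=[0]
unlink(a): bitmap=........ | 
create(a): bitmap=F....... | a=[0]
create(b): bitmap=FF...... | a=[0] b=[1]
unlink(b): bitmap=F....... | a=[0]
append(a, 3): bitmap=FFFF.... | a=[0, 1, 2, 3]
append(a, 2): bitmap=FFFFFF.. | a=[0, 1, 2, 3, 4, 5]
unlink(a): bitmap=........ | 
create(c): bitmap=F....... | c=[0]

bitmap = F.......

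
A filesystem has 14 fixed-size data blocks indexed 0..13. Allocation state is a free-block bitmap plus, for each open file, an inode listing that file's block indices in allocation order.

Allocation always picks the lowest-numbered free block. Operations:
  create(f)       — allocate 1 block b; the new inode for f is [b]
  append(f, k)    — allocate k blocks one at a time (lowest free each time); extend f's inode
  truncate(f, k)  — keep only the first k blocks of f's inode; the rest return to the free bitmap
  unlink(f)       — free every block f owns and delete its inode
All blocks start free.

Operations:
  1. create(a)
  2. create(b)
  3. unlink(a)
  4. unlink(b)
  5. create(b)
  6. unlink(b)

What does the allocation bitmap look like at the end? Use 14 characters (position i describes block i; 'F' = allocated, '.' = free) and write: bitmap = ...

bitmap = ..............

create(a): bitmap=F............. | a=[0]
create(b): bitmap=FF............ | a=[0] b=[1]
unlink(a): bitmap=.F............ | b=[1]
unlink(b): bitmap=.............. | 
create(b): bitmap=F............. | b=[0]
unlink(b): bitmap=.............. | 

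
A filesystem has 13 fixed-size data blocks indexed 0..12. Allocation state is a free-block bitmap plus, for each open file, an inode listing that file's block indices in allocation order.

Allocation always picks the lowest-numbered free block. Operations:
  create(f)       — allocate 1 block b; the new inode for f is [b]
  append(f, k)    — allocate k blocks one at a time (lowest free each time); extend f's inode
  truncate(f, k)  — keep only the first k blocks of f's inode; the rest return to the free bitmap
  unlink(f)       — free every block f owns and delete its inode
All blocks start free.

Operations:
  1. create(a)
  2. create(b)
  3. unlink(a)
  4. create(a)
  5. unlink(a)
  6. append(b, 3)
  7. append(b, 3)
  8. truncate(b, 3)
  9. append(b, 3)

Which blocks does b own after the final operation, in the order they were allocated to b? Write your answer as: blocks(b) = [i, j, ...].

[1] create(a) — a=0 (map F............)
[2] create(b) — a=0 b=1 (map FF...........)
[3] unlink(a) — b=1 (map .F...........)
[4] create(a) — a=0 b=1 (map FF...........)
[5] unlink(a) — b=1 (map .F...........)
[6] append(b, 3) — b=1,0,2,3 (map FFFF.........)
[7] append(b, 3) — b=1,0,2,3,4,5,6 (map FFFFFFF......)
[8] truncate(b, 3) — b=1,0,2 (map FFF..........)
[9] append(b, 3) — b=1,0,2,3,4,5 (map FFFFFF.......)

blocks(b) = [1, 0, 2, 3, 4, 5]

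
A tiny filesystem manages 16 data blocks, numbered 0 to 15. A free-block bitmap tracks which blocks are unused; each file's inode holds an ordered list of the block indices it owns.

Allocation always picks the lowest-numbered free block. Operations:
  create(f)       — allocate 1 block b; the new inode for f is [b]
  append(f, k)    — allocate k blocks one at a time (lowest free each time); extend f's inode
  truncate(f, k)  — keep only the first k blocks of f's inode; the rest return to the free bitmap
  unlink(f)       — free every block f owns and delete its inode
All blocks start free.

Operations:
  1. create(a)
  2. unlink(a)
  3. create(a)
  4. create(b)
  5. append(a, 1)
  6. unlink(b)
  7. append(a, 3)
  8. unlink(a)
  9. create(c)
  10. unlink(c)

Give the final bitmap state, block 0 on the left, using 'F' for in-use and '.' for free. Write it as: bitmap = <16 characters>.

bitmap = ................

  1. create(a)  ⇒  F...............  {a→[0]}
  2. unlink(a)  ⇒  ................  {}
  3. create(a)  ⇒  F...............  {a→[0]}
  4. create(b)  ⇒  FF..............  {a→[0]; b→[1]}
  5. append(a, 1)  ⇒  FFF.............  {a→[0, 2]; b→[1]}
  6. unlink(b)  ⇒  F.F.............  {a→[0, 2]}
  7. append(a, 3)  ⇒  FFFFF...........  {a→[0, 2, 1, 3, 4]}
  8. unlink(a)  ⇒  ................  {}
  9. create(c)  ⇒  F...............  {c→[0]}
  10. unlink(c)  ⇒  ................  {}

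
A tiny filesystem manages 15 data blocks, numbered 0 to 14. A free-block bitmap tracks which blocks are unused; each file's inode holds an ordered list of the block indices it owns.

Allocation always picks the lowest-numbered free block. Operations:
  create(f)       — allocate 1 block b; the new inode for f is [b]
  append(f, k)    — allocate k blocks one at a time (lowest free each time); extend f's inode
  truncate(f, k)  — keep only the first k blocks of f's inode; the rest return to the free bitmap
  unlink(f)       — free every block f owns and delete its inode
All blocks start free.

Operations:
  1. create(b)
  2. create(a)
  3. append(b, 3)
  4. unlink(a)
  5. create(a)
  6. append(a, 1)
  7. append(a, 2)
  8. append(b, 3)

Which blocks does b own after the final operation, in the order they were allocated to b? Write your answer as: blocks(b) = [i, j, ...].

[1] create(b) — b=0 (map F..............)
[2] create(a) — a=1 b=0 (map FF.............)
[3] append(b, 3) — a=1 b=0,2,3,4 (map FFFFF..........)
[4] unlink(a) — b=0,2,3,4 (map F.FFF..........)
[5] create(a) — a=1 b=0,2,3,4 (map FFFFF..........)
[6] append(a, 1) — a=1,5 b=0,2,3,4 (map FFFFFF.........)
[7] append(a, 2) — a=1,5,6,7 b=0,2,3,4 (map FFFFFFFF.......)
[8] append(b, 3) — a=1,5,6,7 b=0,2,3,4,8,9,10 (map FFFFFFFFFFF....)

blocks(b) = [0, 2, 3, 4, 8, 9, 10]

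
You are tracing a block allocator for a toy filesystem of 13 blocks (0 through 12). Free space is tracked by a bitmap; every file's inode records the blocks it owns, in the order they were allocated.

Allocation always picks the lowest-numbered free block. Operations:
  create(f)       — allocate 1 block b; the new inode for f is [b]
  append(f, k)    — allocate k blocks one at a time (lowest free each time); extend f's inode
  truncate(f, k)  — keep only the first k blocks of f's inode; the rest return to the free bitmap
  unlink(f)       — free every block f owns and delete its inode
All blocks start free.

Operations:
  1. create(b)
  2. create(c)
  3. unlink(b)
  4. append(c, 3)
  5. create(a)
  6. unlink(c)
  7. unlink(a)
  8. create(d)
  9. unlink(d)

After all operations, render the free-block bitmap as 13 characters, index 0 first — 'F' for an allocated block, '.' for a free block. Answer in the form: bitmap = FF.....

bitmap = .............

create(b): bitmap=F............ | b=[0]
create(c): bitmap=FF........... | b=[0] c=[1]
unlink(b): bitmap=.F........... | c=[1]
append(c, 3): bitmap=FFFF......... | c=[1, 0, 2, 3]
create(a): bitmap=FFFFF........ | a=[4] c=[1, 0, 2, 3]
unlink(c): bitmap=....F........ | a=[4]
unlink(a): bitmap=............. | 
create(d): bitmap=F............ | d=[0]
unlink(d): bitmap=............. | 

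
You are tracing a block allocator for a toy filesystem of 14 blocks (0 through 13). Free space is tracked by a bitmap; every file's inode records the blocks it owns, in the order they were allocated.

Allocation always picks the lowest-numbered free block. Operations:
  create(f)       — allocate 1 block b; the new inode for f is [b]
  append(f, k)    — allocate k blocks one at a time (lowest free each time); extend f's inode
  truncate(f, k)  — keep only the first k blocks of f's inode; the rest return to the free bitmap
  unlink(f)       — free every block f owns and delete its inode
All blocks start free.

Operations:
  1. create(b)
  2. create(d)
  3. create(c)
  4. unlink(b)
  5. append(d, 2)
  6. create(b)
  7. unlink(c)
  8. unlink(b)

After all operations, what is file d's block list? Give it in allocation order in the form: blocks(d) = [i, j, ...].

blocks(d) = [1, 0, 3]

  1. create(b)  ⇒  F.............  {b→[0]}
  2. create(d)  ⇒  FF............  {b→[0]; d→[1]}
  3. create(c)  ⇒  FFF...........  {b→[0]; c→[2]; d→[1]}
  4. unlink(b)  ⇒  .FF...........  {c→[2]; d→[1]}
  5. append(d, 2)  ⇒  FFFF..........  {c→[2]; d→[1, 0, 3]}
  6. create(b)  ⇒  FFFFF.........  {b→[4]; c→[2]; d→[1, 0, 3]}
  7. unlink(c)  ⇒  FF.FF.........  {b→[4]; d→[1, 0, 3]}
  8. unlink(b)  ⇒  FF.F..........  {d→[1, 0, 3]}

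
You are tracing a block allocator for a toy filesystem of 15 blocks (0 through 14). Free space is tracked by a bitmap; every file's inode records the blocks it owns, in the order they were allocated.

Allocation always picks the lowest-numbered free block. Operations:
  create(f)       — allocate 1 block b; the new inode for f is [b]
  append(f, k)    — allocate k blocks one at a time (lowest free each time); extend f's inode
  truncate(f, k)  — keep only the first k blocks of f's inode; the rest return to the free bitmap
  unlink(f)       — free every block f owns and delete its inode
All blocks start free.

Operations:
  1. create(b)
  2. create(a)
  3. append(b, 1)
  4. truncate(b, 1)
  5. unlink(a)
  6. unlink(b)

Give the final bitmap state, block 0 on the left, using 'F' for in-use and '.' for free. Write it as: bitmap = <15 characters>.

bitmap = ...............

  1. create(b)  ⇒  F..............  {b→[0]}
  2. create(a)  ⇒  FF.............  {a→[1]; b→[0]}
  3. append(b, 1)  ⇒  FFF............  {a→[1]; b→[0, 2]}
  4. truncate(b, 1)  ⇒  FF.............  {a→[1]; b→[0]}
  5. unlink(a)  ⇒  F..............  {b→[0]}
  6. unlink(b)  ⇒  ...............  {}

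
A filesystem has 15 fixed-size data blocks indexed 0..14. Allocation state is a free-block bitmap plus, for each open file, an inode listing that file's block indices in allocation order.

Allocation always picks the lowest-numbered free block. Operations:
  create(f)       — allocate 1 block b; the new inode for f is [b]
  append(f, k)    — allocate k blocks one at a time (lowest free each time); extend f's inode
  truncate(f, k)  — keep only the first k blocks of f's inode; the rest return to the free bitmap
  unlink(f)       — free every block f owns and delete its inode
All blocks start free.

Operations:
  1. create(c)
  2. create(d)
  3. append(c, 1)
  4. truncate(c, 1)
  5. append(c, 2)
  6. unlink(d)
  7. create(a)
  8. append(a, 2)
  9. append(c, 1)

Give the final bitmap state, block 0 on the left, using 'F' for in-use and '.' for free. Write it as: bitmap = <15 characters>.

bitmap = FFFFFFF........

[1] create(c) — c=0 (map F..............)
[2] create(d) — c=0 d=1 (map FF.............)
[3] append(c, 1) — c=0,2 d=1 (map FFF............)
[4] truncate(c, 1) — c=0 d=1 (map FF.............)
[5] append(c, 2) — c=0,2,3 d=1 (map FFFF...........)
[6] unlink(d) — c=0,2,3 (map F.FF...........)
[7] create(a) — a=1 c=0,2,3 (map FFFF...........)
[8] append(a, 2) — a=1,4,5 c=0,2,3 (map FFFFFF.........)
[9] append(c, 1) — a=1,4,5 c=0,2,3,6 (map FFFFFFF........)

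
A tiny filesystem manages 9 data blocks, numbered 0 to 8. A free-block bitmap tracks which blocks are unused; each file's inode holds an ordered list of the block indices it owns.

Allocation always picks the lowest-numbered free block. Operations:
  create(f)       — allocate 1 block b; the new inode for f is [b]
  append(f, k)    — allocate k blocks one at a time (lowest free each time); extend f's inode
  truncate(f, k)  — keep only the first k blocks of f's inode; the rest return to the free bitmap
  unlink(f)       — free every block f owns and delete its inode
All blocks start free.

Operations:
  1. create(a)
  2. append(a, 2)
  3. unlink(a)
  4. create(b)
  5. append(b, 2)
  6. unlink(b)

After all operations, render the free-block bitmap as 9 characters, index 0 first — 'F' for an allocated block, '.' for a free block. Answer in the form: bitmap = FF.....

bitmap = .........

[1] create(a) — a=0 (map F........)
[2] append(a, 2) — a=0,1,2 (map FFF......)
[3] unlink(a) —  (map .........)
[4] create(b) — b=0 (map F........)
[5] append(b, 2) — b=0,1,2 (map FFF......)
[6] unlink(b) —  (map .........)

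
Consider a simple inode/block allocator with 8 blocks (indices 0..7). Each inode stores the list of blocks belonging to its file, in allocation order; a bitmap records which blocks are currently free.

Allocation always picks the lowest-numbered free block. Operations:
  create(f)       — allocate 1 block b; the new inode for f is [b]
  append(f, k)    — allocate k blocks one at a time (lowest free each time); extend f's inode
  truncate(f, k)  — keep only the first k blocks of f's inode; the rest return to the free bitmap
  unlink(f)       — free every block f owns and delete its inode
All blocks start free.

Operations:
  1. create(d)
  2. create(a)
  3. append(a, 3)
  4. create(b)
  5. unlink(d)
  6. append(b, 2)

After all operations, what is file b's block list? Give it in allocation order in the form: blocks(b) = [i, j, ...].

blocks(b) = [5, 0, 6]

create(d): bitmap=F....... | d=[0]
create(a): bitmap=FF...... | a=[1] d=[0]
append(a, 3): bitmap=FFFFF... | a=[1, 2, 3, 4] d=[0]
create(b): bitmap=FFFFFF.. | a=[1, 2, 3, 4] b=[5] d=[0]
unlink(d): bitmap=.FFFFF.. | a=[1, 2, 3, 4] b=[5]
append(b, 2): bitmap=FFFFFFF. | a=[1, 2, 3, 4] b=[5, 0, 6]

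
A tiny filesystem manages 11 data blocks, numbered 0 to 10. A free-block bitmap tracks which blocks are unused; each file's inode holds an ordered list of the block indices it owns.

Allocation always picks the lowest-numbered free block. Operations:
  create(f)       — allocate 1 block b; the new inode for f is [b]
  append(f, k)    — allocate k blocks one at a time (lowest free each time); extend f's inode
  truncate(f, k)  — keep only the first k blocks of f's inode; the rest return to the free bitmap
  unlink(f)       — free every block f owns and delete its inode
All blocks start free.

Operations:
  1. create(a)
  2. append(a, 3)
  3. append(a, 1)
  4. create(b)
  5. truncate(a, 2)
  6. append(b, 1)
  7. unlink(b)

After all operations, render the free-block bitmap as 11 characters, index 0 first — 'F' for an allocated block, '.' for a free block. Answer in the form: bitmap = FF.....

bitmap = FF.........

  1. create(a)  ⇒  F..........  {a→[0]}
  2. append(a, 3)  ⇒  FFFF.......  {a→[0, 1, 2, 3]}
  3. append(a, 1)  ⇒  FFFFF......  {a→[0, 1, 2, 3, 4]}
  4. create(b)  ⇒  FFFFFF.....  {a→[0, 1, 2, 3, 4]; b→[5]}
  5. truncate(a, 2)  ⇒  FF...F.....  {a→[0, 1]; b→[5]}
  6. append(b, 1)  ⇒  FFF..F.....  {a→[0, 1]; b→[5, 2]}
  7. unlink(b)  ⇒  FF.........  {a→[0, 1]}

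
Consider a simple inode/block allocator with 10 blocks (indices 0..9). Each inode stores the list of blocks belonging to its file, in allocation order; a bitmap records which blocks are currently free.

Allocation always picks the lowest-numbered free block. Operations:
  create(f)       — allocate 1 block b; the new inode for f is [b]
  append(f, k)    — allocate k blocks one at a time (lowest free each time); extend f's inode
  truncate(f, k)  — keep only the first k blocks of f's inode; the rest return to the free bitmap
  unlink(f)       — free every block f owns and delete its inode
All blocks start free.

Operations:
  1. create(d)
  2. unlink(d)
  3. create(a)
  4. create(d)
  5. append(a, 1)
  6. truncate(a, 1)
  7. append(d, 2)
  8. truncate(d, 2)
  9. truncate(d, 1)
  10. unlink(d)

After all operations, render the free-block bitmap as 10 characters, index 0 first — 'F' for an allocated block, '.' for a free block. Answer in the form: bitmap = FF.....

bitmap = F.........

  1. create(d)  ⇒  F.........  {d→[0]}
  2. unlink(d)  ⇒  ..........  {}
  3. create(a)  ⇒  F.........  {a→[0]}
  4. create(d)  ⇒  FF........  {a→[0]; d→[1]}
  5. append(a, 1)  ⇒  FFF.......  {a→[0, 2]; d→[1]}
  6. truncate(a, 1)  ⇒  FF........  {a→[0]; d→[1]}
  7. append(d, 2)  ⇒  FFFF......  {a→[0]; d→[1, 2, 3]}
  8. truncate(d, 2)  ⇒  FFF.......  {a→[0]; d→[1, 2]}
  9. truncate(d, 1)  ⇒  FF........  {a→[0]; d→[1]}
  10. unlink(d)  ⇒  F.........  {a→[0]}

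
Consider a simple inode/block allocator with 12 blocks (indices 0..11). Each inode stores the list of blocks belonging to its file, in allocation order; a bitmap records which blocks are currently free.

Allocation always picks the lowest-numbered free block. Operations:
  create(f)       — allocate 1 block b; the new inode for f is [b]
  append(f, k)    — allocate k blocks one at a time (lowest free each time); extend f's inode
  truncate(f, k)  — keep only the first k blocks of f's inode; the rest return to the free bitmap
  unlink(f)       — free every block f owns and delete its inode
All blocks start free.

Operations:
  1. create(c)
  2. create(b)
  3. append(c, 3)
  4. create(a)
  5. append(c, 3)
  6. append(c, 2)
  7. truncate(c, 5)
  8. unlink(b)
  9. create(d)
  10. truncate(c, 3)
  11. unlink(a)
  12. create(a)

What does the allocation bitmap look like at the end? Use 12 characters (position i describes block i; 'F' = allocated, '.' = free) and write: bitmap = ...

after create(c) → c:[0]  free=[F...........]
after create(b) → b:[1], c:[0]  free=[FF..........]
after append(c, 3) → b:[1], c:[0, 2, 3, 4]  free=[FFFFF.......]
after create(a) → a:[5], b:[1], c:[0, 2, 3, 4]  free=[FFFFFF......]
after append(c, 3) → a:[5], b:[1], c:[0, 2, 3, 4, 6, 7, 8]  free=[FFFFFFFFF...]
after append(c, 2) → a:[5], b:[1], c:[0, 2, 3, 4, 6, 7, 8, 9, 10]  free=[FFFFFFFFFFF.]
after truncate(c, 5) → a:[5], b:[1], c:[0, 2, 3, 4, 6]  free=[FFFFFFF.....]
after unlink(b) → a:[5], c:[0, 2, 3, 4, 6]  free=[F.FFFFF.....]
after create(d) → a:[5], c:[0, 2, 3, 4, 6], d:[1]  free=[FFFFFFF.....]
after truncate(c, 3) → a:[5], c:[0, 2, 3], d:[1]  free=[FFFF.F......]
after unlink(a) → c:[0, 2, 3], d:[1]  free=[FFFF........]
after create(a) → a:[4], c:[0, 2, 3], d:[1]  free=[FFFFF.......]

bitmap = FFFFF.......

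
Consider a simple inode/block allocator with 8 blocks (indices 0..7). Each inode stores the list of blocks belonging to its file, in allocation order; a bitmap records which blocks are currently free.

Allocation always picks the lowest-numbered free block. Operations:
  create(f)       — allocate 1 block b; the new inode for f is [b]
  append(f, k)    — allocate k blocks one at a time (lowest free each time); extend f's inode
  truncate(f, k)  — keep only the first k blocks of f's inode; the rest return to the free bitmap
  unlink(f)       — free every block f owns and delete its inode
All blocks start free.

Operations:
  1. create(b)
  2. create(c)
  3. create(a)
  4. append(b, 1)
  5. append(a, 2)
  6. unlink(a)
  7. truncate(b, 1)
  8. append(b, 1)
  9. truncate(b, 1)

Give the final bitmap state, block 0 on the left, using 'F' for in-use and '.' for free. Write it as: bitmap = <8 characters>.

bitmap = FF......

[1] create(b) — b=0 (map F.......)
[2] create(c) — b=0 c=1 (map FF......)
[3] create(a) — a=2 b=0 c=1 (map FFF.....)
[4] append(b, 1) — a=2 b=0,3 c=1 (map FFFF....)
[5] append(a, 2) — a=2,4,5 b=0,3 c=1 (map FFFFFF..)
[6] unlink(a) — b=0,3 c=1 (map FF.F....)
[7] truncate(b, 1) — b=0 c=1 (map FF......)
[8] append(b, 1) — b=0,2 c=1 (map FFF.....)
[9] truncate(b, 1) — b=0 c=1 (map FF......)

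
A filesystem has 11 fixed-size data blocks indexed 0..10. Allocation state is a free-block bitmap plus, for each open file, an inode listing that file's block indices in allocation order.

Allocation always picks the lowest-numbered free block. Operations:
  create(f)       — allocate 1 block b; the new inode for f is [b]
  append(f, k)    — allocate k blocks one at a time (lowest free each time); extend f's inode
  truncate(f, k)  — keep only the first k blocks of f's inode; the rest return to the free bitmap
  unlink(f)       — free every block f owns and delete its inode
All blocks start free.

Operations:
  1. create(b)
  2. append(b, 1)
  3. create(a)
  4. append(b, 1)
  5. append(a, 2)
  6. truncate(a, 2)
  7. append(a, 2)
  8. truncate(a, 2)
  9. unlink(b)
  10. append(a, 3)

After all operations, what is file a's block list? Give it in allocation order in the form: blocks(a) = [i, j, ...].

blocks(a) = [2, 4, 0, 1, 3]

after create(b) → b:[0]  free=[F..........]
after append(b, 1) → b:[0, 1]  free=[FF.........]
after create(a) → a:[2], b:[0, 1]  free=[FFF........]
after append(b, 1) → a:[2], b:[0, 1, 3]  free=[FFFF.......]
after append(a, 2) → a:[2, 4, 5], b:[0, 1, 3]  free=[FFFFFF.....]
after truncate(a, 2) → a:[2, 4], b:[0, 1, 3]  free=[FFFFF......]
after append(a, 2) → a:[2, 4, 5, 6], b:[0, 1, 3]  free=[FFFFFFF....]
after truncate(a, 2) → a:[2, 4], b:[0, 1, 3]  free=[FFFFF......]
after unlink(b) → a:[2, 4]  free=[..F.F......]
after append(a, 3) → a:[2, 4, 0, 1, 3]  free=[FFFFF......]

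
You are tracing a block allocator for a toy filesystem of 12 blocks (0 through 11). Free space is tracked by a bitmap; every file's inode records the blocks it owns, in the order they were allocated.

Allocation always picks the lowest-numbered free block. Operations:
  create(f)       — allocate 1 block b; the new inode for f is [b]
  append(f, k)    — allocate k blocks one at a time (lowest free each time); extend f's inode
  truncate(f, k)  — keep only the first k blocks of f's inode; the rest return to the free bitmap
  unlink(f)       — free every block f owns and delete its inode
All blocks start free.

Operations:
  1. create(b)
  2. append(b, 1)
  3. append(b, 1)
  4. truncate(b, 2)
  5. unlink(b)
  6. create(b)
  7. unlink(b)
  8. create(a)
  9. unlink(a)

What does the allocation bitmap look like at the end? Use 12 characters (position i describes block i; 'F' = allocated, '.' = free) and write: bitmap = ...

  1. create(b)  ⇒  F...........  {b→[0]}
  2. append(b, 1)  ⇒  FF..........  {b→[0, 1]}
  3. append(b, 1)  ⇒  FFF.........  {b→[0, 1, 2]}
  4. truncate(b, 2)  ⇒  FF..........  {b→[0, 1]}
  5. unlink(b)  ⇒  ............  {}
  6. create(b)  ⇒  F...........  {b→[0]}
  7. unlink(b)  ⇒  ............  {}
  8. create(a)  ⇒  F...........  {a→[0]}
  9. unlink(a)  ⇒  ............  {}

bitmap = ............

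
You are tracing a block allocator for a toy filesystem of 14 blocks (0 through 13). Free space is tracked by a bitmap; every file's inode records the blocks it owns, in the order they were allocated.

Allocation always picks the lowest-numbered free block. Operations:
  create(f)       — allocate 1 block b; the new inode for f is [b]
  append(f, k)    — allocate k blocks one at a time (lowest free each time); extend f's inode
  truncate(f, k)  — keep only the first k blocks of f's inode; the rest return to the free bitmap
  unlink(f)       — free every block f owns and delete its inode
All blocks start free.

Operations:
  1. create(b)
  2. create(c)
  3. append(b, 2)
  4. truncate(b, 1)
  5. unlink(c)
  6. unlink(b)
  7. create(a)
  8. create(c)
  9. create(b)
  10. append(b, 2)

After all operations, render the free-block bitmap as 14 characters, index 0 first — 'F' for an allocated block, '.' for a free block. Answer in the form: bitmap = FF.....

bitmap = FFFFF.........

create(b): bitmap=F............. | b=[0]
create(c): bitmap=FF............ | b=[0] c=[1]
append(b, 2): bitmap=FFFF.......... | b=[0, 2, 3] c=[1]
truncate(b, 1): bitmap=FF............ | b=[0] c=[1]
unlink(c): bitmap=F............. | b=[0]
unlink(b): bitmap=.............. | 
create(a): bitmap=F............. | a=[0]
create(c): bitmap=FF............ | a=[0] c=[1]
create(b): bitmap=FFF........... | a=[0] b=[2] c=[1]
append(b, 2): bitmap=FFFFF......... | a=[0] b=[2, 3, 4] c=[1]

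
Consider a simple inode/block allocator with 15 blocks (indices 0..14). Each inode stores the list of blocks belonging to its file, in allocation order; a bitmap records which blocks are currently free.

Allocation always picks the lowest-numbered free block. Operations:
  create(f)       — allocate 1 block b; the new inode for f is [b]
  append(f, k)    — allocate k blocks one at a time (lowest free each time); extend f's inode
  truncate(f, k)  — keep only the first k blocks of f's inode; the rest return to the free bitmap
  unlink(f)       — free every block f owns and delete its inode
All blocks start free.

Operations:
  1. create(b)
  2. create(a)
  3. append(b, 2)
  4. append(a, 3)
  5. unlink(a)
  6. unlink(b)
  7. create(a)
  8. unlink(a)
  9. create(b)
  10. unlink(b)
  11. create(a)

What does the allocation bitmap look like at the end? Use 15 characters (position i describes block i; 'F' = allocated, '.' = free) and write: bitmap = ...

bitmap = F..............

create(b): bitmap=F.............. | b=[0]
create(a): bitmap=FF............. | a=[1] b=[0]
append(b, 2): bitmap=FFFF........... | a=[1] b=[0, 2, 3]
append(a, 3): bitmap=FFFFFFF........ | a=[1, 4, 5, 6] b=[0, 2, 3]
unlink(a): bitmap=F.FF........... | b=[0, 2, 3]
unlink(b): bitmap=............... | 
create(a): bitmap=F.............. | a=[0]
unlink(a): bitmap=............... | 
create(b): bitmap=F.............. | b=[0]
unlink(b): bitmap=............... | 
create(a): bitmap=F.............. | a=[0]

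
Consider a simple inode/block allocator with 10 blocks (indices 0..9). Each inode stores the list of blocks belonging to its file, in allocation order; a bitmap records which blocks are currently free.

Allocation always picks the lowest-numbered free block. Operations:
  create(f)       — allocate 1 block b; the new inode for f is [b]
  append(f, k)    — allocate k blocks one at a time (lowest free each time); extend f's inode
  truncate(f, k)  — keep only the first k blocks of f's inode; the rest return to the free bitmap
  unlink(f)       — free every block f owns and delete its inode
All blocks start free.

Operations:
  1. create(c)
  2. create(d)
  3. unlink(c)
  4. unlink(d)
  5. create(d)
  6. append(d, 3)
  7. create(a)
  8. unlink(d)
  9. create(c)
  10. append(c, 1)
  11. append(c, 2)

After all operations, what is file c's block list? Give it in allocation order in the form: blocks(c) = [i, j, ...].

blocks(c) = [0, 1, 2, 3]

[1] create(c) — c=0 (map F.........)
[2] create(d) — c=0 d=1 (map FF........)
[3] unlink(c) — d=1 (map .F........)
[4] unlink(d) —  (map ..........)
[5] create(d) — d=0 (map F.........)
[6] append(d, 3) — d=0,1,2,3 (map FFFF......)
[7] create(a) — a=4 d=0,1,2,3 (map FFFFF.....)
[8] unlink(d) — a=4 (map ....F.....)
[9] create(c) — a=4 c=0 (map F...F.....)
[10] append(c, 1) — a=4 c=0,1 (map FF..F.....)
[11] append(c, 2) — a=4 c=0,1,2,3 (map FFFFF.....)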